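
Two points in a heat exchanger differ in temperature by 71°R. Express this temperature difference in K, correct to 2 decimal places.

39.44 K

Only the scale ratio 5/9 matters for a change in temperature.
71 × 5/9 = 39.44.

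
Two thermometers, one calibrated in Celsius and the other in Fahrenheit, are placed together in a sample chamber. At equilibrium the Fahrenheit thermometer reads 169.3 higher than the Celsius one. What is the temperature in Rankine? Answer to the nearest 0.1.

800.6°R

Let x be the Celsius reading; then the Fahrenheit reading is 1.8·x + 32.
(1.8·x + 32) - x = 169.3  ⇒  (0.8)·x = 137.3  ⇒  x = 171.6250°C.
In Rankine: 171.6250 × 1.8 + 491.67 = 800.6°R.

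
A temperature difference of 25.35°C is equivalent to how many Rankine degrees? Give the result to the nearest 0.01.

An interval of 1°C corresponds to 1.8°R.
25.35 × 1.8 = 45.63.

45.63°R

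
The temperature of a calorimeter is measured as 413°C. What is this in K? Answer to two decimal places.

686.15 K

In kelvin: 413.0000 + 273.15 = 686.15 K.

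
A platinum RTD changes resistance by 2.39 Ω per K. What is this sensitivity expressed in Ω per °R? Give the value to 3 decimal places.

1.328 Ω per °R

The quantity depends on a temperature interval, so only the ratio of degree sizes applies; the offset between the scales is irrelevant.
A change of 1°R is a change of 5/9 K, so per °R the value is 2.39 × 5/9 = 1.328.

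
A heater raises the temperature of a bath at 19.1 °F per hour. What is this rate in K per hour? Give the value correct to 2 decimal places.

10.61 K/hour

Since only a temperature interval is involved, the additive offset between the scales drops out.
A change of 1°F is a change of 5/9 K, so 19.1 × 5/9 = 10.61.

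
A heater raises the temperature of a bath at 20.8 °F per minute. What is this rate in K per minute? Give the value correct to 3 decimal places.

11.556 K/minute

The quantity depends on a temperature interval, so only the ratio of degree sizes applies; the offset between the scales is irrelevant.
A change of 1°F is a change of 5/9 K, so 20.8 × 5/9 = 11.556.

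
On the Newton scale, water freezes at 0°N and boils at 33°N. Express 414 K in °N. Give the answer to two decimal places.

46.48°N

First in Celsius: 414 - 273.15 = 140.8500°C.
Linearly onto the Newton scale: 0 + (140.8500 / 100) × (33 - 0) = 46.48°N.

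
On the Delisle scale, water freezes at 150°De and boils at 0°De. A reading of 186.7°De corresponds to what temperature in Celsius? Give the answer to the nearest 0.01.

Linear interpolation between the fixed points: C = (186.7 - 150) × 100 / (0 - 150) = -24.4667°C.

-24.47°C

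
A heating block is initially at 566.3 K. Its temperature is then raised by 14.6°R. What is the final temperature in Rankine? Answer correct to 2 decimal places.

Initial temperature in Celsius: 566.3 - 273.15 = 293.1500°C.
The 14.6°R change is an interval, so only the factor 5/9 applies: +14.6 × 5/9 = +8.1111°C.
Final Celsius temperature: 293.1500 + 8.1111 = 301.2611°C.
In Rankine: 301.2611 × 1.8 + 491.67 = 1033.94°R.

1033.94°R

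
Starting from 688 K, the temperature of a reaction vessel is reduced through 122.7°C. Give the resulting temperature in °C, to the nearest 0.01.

292.15°C

Initial temperature in Celsius: 688 - 273.15 = 414.8500°C.
Final Celsius temperature: 414.8500 - 122.7000 = 292.1500°C.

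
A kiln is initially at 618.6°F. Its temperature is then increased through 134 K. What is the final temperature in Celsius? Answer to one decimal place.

Initial temperature in Celsius: (618.6 - 32) × 5/9 = 325.8889°C.
The 134 K change is an interval; Kelvin and Celsius degrees are the same size, so ΔC = +134°C.
Final Celsius temperature: 325.8889 + 134.0000 = 459.8889°C.

459.9°C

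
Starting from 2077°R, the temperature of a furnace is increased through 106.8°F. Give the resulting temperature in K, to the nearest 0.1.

Initial temperature in Celsius: (2077 - 491.67) × 5/9 = 880.7389°C.
The 106.8°F change is an interval, so only the factor 5/9 applies: +106.8 × 5/9 = +59.3333°C.
Final Celsius temperature: 880.7389 + 59.3333 = 940.0722°C.
In kelvin: 940.0722 + 273.15 = 1213.2 K.

1213.2 K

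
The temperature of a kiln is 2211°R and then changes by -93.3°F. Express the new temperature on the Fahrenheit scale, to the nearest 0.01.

1658.03°F

Initial temperature in Celsius: (2211 - 491.67) × 5/9 = 955.1833°C.
The 93.3°F change is an interval, so only the factor 5/9 applies: -93.3 × 5/9 = -51.8333°C.
Final Celsius temperature: 955.1833 - 51.8333 = 903.3500°C.
In Fahrenheit: 903.3500 × 1.8 + 32 = 1658.03°F.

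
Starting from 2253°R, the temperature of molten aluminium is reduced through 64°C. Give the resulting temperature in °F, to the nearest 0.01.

Initial temperature in Celsius: (2253 - 491.67) × 5/9 = 978.5167°C.
Final Celsius temperature: 978.5167 - 64.0000 = 914.5167°C.
In Fahrenheit: 914.5167 × 1.8 + 32 = 1678.13°F.

1678.13°F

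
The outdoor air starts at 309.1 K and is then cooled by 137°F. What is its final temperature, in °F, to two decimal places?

-40.29°F

Initial temperature in Celsius: 309.1 - 273.15 = 35.9500°C.
The 137°F change is an interval, so only the factor 5/9 applies: -137 × 5/9 = -76.1111°C.
Final Celsius temperature: 35.9500 - 76.1111 = -40.1611°C.
In Fahrenheit: -40.1611 × 1.8 + 32 = -40.29°F.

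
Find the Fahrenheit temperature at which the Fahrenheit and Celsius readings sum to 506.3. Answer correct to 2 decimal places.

Let F be the Fahrenheit reading. The Celsius reading is C = 5/9·F - 17.7778.
Require F + C = 506.3: (14/9)·F - 17.7778 = 506.3.
F = (506.3 + 17.7778) / (14/9) = 336.91.

336.91°F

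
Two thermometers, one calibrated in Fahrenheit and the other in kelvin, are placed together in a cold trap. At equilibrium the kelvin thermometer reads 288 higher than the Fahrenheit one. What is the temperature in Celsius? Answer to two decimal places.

-58.56°C

Let x be the Fahrenheit reading; then the kelvin reading is 5/9·x + 255.372.
(5/9·x + 255.372) - x = 288  ⇒  (-4/9)·x = 32.6278  ⇒  x = -73.4125°F.
In Celsius: (-73.4125 - 32) × 5/9 = -58.56°C.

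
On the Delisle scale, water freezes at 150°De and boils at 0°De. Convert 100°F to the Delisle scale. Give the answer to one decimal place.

93.3°De

First in Celsius: (100 - 32) × 5/9 = 37.7778°C.
Linearly onto the Delisle scale: 150 + (37.7778 / 100) × (0 - 150) = 93.3°De.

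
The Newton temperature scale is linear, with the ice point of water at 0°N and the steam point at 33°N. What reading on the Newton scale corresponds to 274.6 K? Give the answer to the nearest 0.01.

0.48°N

First in Celsius: 274.6 - 273.15 = 1.4500°C.
Linearly onto the Newton scale: 0 + (1.4500 / 100) × (33 - 0) = 0.48°N.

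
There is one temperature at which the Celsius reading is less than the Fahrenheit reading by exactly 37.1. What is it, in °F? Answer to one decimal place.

Let F be the Fahrenheit reading. The Celsius reading is C = 5/9·F - 17.7778.
Require C - F = -37.1: (-4/9)·F - 17.7778 = -37.1.
F = (-37.1 + 17.7778) / (-4/9) = 43.5.

43.5°F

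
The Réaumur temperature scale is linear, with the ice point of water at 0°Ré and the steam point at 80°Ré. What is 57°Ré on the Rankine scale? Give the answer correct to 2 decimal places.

Linear interpolation between the fixed points: C = (57 - 0) × 100 / (80 - 0) = 71.2500°C.
Then 71.2500 × 1.8 + 491.67 = 619.92°R.

619.92°R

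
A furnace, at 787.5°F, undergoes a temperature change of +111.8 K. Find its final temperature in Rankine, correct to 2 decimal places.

1448.41°R

Initial temperature in Celsius: (787.5 - 32) × 5/9 = 419.7222°C.
The 111.8 K change is an interval; Kelvin and Celsius degrees are the same size, so ΔC = +111.8°C.
Final Celsius temperature: 419.7222 + 111.8000 = 531.5222°C.
In Rankine: 531.5222 × 1.8 + 491.67 = 1448.41°R.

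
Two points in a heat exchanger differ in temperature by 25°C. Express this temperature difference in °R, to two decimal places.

For a temperature interval the offset drops out; only the factor 1.8 applies.
25 × 1.8 = 45.00.

45.00°R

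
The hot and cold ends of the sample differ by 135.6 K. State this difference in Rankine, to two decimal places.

Only the scale ratio 1.8 matters for a change in temperature.
135.6 × 1.8 = 244.08.

244.08°R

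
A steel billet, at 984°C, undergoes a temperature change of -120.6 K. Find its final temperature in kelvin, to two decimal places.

1136.55 K

The 120.6 K change is an interval; Kelvin and Celsius degrees are the same size, so ΔC = -120.6°C.
Final Celsius temperature: 984.0000 - 120.6000 = 863.4000°C.
In kelvin: 863.4000 + 273.15 = 1136.55 K.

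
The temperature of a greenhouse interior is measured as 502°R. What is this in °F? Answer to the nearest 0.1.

42.3°F

In Celsius: (502 - 491.67) × 5/9 = 5.7389°C.
In Fahrenheit: 5.7389 × 1.8 + 32 = 42.3°F.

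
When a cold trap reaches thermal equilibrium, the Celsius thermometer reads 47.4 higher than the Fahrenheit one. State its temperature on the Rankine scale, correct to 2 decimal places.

Let x be the Fahrenheit reading; then the Celsius reading is 5/9·x - 17.7778.
(5/9·x - 17.7778) - x = 47.4  ⇒  (-4/9)·x = 65.1778  ⇒  x = -146.6500°F.
In Celsius: (-146.65 - 32) × 5/9 = -99.2500°C.
In Rankine: -99.2500 × 1.8 + 491.67 = 313.02°R.

313.02°R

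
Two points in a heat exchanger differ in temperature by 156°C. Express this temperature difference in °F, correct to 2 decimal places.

Only the scale ratio 1.8 matters for a change in temperature.
156 × 1.8 = 280.80.

280.80°F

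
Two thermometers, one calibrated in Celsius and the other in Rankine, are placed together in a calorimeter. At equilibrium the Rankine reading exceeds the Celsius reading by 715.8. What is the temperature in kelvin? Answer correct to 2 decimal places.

Let x be the Celsius reading; then the Rankine reading is 1.8·x + 491.67.
(1.8·x + 491.67) - x = 715.8  ⇒  (0.8)·x = 224.13  ⇒  x = 280.1625°C.
In kelvin: 280.1625 + 273.15 = 553.31 K.

553.31 K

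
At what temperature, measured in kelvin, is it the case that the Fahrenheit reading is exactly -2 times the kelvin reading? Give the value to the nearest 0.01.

120.97 K

Let K be the kelvin reading. The Fahrenheit reading is F = 1.8·K - 459.67.
Require F = -2·K: 1.8·K - 459.67 = -2·K.
(3.8)·K = 459.67  ⇒  K = 120.97.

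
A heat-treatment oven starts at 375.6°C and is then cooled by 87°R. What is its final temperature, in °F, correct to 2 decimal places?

621.08°F

The 87°R change is an interval, so only the factor 5/9 applies: -87 × 5/9 = -48.3333°C.
Final Celsius temperature: 375.6000 - 48.3333 = 327.2667°C.
In Fahrenheit: 327.2667 × 1.8 + 32 = 621.08°F.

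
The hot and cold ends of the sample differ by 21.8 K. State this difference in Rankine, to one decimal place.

39.2°R

For a temperature interval the offset drops out; only the factor 1.8 applies.
21.8 × 1.8 = 39.2.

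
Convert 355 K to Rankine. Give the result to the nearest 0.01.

639.00°R

In Celsius: 355 - 273.15 = 81.8500°C.
In Rankine: 81.8500 × 1.8 + 491.67 = 639.00°R.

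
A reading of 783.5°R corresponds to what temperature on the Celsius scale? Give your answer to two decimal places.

In Celsius: (783.5 - 491.67) × 5/9 = 162.1278°C.

162.13°C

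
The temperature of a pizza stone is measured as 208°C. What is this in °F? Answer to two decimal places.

In Fahrenheit: 208.0000 × 1.8 + 32 = 406.40°F.

406.40°F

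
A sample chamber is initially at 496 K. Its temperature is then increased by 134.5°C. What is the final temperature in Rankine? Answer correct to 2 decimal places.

Initial temperature in Celsius: 496 - 273.15 = 222.8500°C.
Final Celsius temperature: 222.8500 + 134.5000 = 357.3500°C.
In Rankine: 357.3500 × 1.8 + 491.67 = 1134.90°R.

1134.90°R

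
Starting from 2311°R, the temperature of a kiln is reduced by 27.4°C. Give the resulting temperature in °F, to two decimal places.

1802.01°F

Initial temperature in Celsius: (2311 - 491.67) × 5/9 = 1010.7389°C.
Final Celsius temperature: 1010.7389 - 27.4000 = 983.3389°C.
In Fahrenheit: 983.3389 × 1.8 + 32 = 1802.01°F.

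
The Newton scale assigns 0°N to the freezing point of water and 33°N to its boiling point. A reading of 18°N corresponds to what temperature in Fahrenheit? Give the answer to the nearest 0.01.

Linear interpolation between the fixed points: C = (18 - 0) × 100 / (33 - 0) = 54.5455°C.
Then 54.5455 × 1.8 + 32 = 130.18°F.

130.18°F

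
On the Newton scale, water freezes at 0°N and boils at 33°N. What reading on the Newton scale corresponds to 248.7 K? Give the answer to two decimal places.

First in Celsius: 248.7 - 273.15 = -24.4500°C.
Linearly onto the Newton scale: 0 + (-24.4500 / 100) × (33 - 0) = -8.07°N.

-8.07°N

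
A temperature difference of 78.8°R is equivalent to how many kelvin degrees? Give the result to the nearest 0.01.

An interval of 1°R corresponds to 5/9 K.
78.8 × 5/9 = 43.78.

43.78 K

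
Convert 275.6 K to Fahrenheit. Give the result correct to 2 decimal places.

36.41°F

In Celsius: 275.6 - 273.15 = 2.4500°C.
In Fahrenheit: 2.4500 × 1.8 + 32 = 36.41°F.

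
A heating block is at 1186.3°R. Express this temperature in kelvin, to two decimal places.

In Celsius: (1186.3 - 491.67) × 5/9 = 385.9056°C.
In kelvin: 385.9056 + 273.15 = 659.06 K.

659.06 K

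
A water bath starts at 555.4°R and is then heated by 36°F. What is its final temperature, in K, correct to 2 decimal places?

Initial temperature in Celsius: (555.4 - 491.67) × 5/9 = 35.4056°C.
The 36°F change is an interval, so only the factor 5/9 applies: +36 × 5/9 = +20.0000°C.
Final Celsius temperature: 35.4056 + 20.0000 = 55.4056°C.
In kelvin: 55.4056 + 273.15 = 328.56 K.

328.56 K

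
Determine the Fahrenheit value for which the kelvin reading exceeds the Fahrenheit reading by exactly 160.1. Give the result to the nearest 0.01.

Let F be the Fahrenheit reading. The kelvin reading is K = 5/9·F + 255.372.
Require K - F = 160.1: (-4/9)·F + 255.372 = 160.1.
F = (160.1 - 255.372) / (-4/9) = 214.36.

214.36°F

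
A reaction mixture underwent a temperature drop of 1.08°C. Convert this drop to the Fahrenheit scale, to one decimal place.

1.9°F

An interval of 1°C corresponds to 1.8°F.
1.08 × 1.8 = 1.9.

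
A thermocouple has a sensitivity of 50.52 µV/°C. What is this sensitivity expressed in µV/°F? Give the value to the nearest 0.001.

The quantity depends on a temperature interval, so only the ratio of degree sizes applies; the offset between the scales is irrelevant.
A change of 1°F is a change of 5/9°C, so per °F the value is 50.52 × 5/9 = 28.067.

28.067 µV/°F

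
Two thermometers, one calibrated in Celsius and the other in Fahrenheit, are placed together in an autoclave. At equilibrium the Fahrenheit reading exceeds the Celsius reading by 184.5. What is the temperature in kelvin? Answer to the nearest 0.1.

Let x be the Celsius reading; then the Fahrenheit reading is 1.8·x + 32.
(1.8·x + 32) - x = 184.5  ⇒  (0.8)·x = 152.5  ⇒  x = 190.6250°C.
In kelvin: 190.6250 + 273.15 = 463.8 K.

463.8 K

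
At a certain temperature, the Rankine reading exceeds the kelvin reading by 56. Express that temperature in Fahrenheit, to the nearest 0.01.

Let x be the Rankine reading; then the kelvin reading is 5/9·x.
(5/9·x) - x = -56  ⇒  (-4/9)·x = -56  ⇒  x = 126.0000°R.
In Celsius: (126 - 491.67) × 5/9 = -203.1500°C.
In Fahrenheit: -203.1500 × 1.8 + 32 = -333.67°F.

-333.67°F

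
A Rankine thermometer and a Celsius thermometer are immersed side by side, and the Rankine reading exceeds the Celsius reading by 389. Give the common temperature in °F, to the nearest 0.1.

-199.0°F

Let x be the Rankine reading; then the Celsius reading is 5/9·x - 273.15.
(5/9·x - 273.15) - x = -389  ⇒  (-4/9)·x = -115.85  ⇒  x = 260.6625°R.
In Celsius: (260.6625 - 491.67) × 5/9 = -128.3375°C.
In Fahrenheit: -128.3375 × 1.8 + 32 = -199.0°F.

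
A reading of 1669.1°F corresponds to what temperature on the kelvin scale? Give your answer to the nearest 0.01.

In Celsius: (1669.1 - 32) × 5/9 = 909.5000°C.
In kelvin: 909.5000 + 273.15 = 1182.65 K.

1182.65 K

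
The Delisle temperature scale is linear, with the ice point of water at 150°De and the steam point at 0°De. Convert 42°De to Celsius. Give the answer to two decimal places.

Linear interpolation between the fixed points: C = (42 - 150) × 100 / (0 - 150) = 72.0000°C.

72.00°C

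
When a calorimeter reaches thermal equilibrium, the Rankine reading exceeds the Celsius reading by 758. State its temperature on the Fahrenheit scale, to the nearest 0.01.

Let x be the Celsius reading; then the Rankine reading is 1.8·x + 491.67.
(1.8·x + 491.67) - x = 758  ⇒  (0.8)·x = 266.33  ⇒  x = 332.9125°C.
In Fahrenheit: 332.9125 × 1.8 + 32 = 631.24°F.

631.24°F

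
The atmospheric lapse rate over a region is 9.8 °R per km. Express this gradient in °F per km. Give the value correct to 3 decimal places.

The quantity depends on a temperature interval, so only the ratio of degree sizes applies; the offset between the scales is irrelevant.
A change of 1°R is a change of 1°F, so 9.8 × 1 = 9.800.

9.800 °F/km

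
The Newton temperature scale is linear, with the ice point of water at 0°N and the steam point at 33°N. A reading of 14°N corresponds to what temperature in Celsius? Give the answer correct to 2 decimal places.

Linear interpolation between the fixed points: C = (14 - 0) × 100 / (33 - 0) = 42.4242°C.

42.42°C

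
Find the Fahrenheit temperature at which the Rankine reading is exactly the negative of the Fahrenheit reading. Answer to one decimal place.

-229.8°F

Let F be the Fahrenheit reading. The Rankine reading is R = 1·F + 459.67.
Require R = -1·F: 1·F + 459.67 = -1·F.
(2)·F = -459.67  ⇒  F = -229.8.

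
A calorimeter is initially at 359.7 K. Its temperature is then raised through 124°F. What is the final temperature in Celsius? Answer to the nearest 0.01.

155.44°C

Initial temperature in Celsius: 359.7 - 273.15 = 86.5500°C.
The 124°F change is an interval, so only the factor 5/9 applies: +124 × 5/9 = +68.8889°C.
Final Celsius temperature: 86.5500 + 68.8889 = 155.4389°C.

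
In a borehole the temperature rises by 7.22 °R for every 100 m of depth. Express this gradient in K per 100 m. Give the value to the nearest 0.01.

The quantity depends on a temperature interval, so only the ratio of degree sizes applies; the offset between the scales is irrelevant.
A change of 1°R is a change of 5/9 K, so 7.22 × 5/9 = 4.01.

4.01 K/100 m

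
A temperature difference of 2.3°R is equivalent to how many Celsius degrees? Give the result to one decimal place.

1.3°C

An interval of 1°R corresponds to 5/9°C.
2.3 × 5/9 = 1.3.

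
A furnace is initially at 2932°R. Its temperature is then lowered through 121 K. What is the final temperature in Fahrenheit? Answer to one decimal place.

2254.5°F

Initial temperature in Celsius: (2932 - 491.67) × 5/9 = 1355.7389°C.
The 121 K change is an interval; Kelvin and Celsius degrees are the same size, so ΔC = -121°C.
Final Celsius temperature: 1355.7389 - 121.0000 = 1234.7389°C.
In Fahrenheit: 1234.7389 × 1.8 + 32 = 2254.5°F.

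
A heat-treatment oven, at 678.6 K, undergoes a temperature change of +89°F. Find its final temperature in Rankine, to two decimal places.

1310.48°R

Initial temperature in Celsius: 678.6 - 273.15 = 405.4500°C.
The 89°F change is an interval, so only the factor 5/9 applies: +89 × 5/9 = +49.4444°C.
Final Celsius temperature: 405.4500 + 49.4444 = 454.8944°C.
In Rankine: 454.8944 × 1.8 + 491.67 = 1310.48°R.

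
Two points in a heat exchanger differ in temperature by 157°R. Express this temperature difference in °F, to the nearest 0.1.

157.0°F

Rankine and Fahrenheit degrees are the same size, so the interval is unchanged: 157.0.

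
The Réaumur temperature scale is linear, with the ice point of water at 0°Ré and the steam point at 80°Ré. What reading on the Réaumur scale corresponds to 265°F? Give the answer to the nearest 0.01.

First in Celsius: (265 - 32) × 5/9 = 129.4444°C.
Linearly onto the Réaumur scale: 0 + (129.4444 / 100) × (80 - 0) = 103.56°Ré.

103.56°Ré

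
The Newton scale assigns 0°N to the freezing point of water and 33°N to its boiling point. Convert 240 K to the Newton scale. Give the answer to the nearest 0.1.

First in Celsius: 240 - 273.15 = -33.1500°C.
Linearly onto the Newton scale: 0 + (-33.1500 / 100) × (33 - 0) = -10.9°N.

-10.9°N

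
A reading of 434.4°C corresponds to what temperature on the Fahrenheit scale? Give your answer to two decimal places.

In Fahrenheit: 434.4000 × 1.8 + 32 = 813.92°F.

813.92°F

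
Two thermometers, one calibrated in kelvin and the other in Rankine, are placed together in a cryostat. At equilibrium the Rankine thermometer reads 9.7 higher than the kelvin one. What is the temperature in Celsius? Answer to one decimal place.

-261.0°C

Let x be the kelvin reading; then the Rankine reading is 1.8·x.
(1.8·x) - x = 9.7  ⇒  (0.8)·x = 9.7  ⇒  x = 12.1250 K.
In Celsius: 12.125 - 273.15 = -261.0°C.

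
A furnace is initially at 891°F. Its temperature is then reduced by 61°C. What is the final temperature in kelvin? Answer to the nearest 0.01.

689.37 K

Initial temperature in Celsius: (891 - 32) × 5/9 = 477.2222°C.
Final Celsius temperature: 477.2222 - 61.0000 = 416.2222°C.
In kelvin: 416.2222 + 273.15 = 689.37 K.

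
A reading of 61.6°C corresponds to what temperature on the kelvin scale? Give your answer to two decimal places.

334.75 K

In kelvin: 61.6000 + 273.15 = 334.75 K.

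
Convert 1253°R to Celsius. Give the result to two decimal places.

In Celsius: (1253 - 491.67) × 5/9 = 422.9611°C.

422.96°C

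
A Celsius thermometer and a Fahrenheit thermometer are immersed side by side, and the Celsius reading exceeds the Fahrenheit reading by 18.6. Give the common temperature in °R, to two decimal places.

377.82°R

Let x be the Celsius reading; then the Fahrenheit reading is 1.8·x + 32.
(1.8·x + 32) - x = -18.6  ⇒  (0.8)·x = -50.6  ⇒  x = -63.2500°C.
In Rankine: -63.2500 × 1.8 + 491.67 = 377.82°R.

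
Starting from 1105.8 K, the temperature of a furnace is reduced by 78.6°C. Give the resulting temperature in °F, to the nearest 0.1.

1389.3°F

Initial temperature in Celsius: 1105.8 - 273.15 = 832.6500°C.
Final Celsius temperature: 832.6500 - 78.6000 = 754.0500°C.
In Fahrenheit: 754.0500 × 1.8 + 32 = 1389.3°F.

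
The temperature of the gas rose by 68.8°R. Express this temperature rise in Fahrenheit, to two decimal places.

68.80°F

Rankine and Fahrenheit degrees are the same size, so the interval is unchanged: 68.80.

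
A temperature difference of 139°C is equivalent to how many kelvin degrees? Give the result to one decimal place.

Celsius and kelvin degrees are the same size, so the interval is unchanged: 139.0.

139.0 K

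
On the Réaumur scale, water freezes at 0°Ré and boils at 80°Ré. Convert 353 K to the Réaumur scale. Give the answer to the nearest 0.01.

63.88°Ré

First in Celsius: 353 - 273.15 = 79.8500°C.
Linearly onto the Réaumur scale: 0 + (79.8500 / 100) × (80 - 0) = 63.88°Ré.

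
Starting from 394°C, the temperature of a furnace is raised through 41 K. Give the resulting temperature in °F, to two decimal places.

815.00°F

The 41 K change is an interval; Kelvin and Celsius degrees are the same size, so ΔC = +41°C.
Final Celsius temperature: 394.0000 + 41.0000 = 435.0000°C.
In Fahrenheit: 435.0000 × 1.8 + 32 = 815.00°F.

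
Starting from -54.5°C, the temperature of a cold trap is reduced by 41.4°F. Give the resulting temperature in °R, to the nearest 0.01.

352.17°R

The 41.4°F change is an interval, so only the factor 5/9 applies: -41.4 × 5/9 = -23.0000°C.
Final Celsius temperature: -54.5000 - 23.0000 = -77.5000°C.
In Rankine: -77.5000 × 1.8 + 491.67 = 352.17°R.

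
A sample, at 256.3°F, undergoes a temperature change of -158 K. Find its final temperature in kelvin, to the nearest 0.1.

Initial temperature in Celsius: (256.3 - 32) × 5/9 = 124.6111°C.
The 158 K change is an interval; Kelvin and Celsius degrees are the same size, so ΔC = -158°C.
Final Celsius temperature: 124.6111 - 158.0000 = -33.3889°C.
In kelvin: -33.3889 + 273.15 = 239.8 K.

239.8 K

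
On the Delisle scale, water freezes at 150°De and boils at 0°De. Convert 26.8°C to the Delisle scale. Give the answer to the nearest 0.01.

109.80°De

Linearly onto the Delisle scale: 150 + (26.8000 / 100) × (0 - 150) = 109.80°De.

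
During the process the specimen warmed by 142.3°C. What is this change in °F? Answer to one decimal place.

256.1°F

For a temperature interval the offset drops out; only the factor 1.8 applies.
142.3 × 1.8 = 256.1.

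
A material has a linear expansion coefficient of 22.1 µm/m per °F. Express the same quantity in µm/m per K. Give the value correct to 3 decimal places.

Since only a temperature interval is involved, the additive offset between the scales drops out.
A change of 1 K is a change of 1.8°F, so per K the value is 22.1 × 1.8 = 39.780.

39.780 µm/m per K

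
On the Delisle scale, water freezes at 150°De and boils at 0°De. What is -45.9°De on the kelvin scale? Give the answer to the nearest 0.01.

403.75 K

Linear interpolation between the fixed points: C = (-45.9 - 150) × 100 / (0 - 150) = 130.6000°C.
Then 130.6000 + 273.15 = 403.75 K.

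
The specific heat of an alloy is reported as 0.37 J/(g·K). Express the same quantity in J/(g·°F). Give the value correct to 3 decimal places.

0.206 J/(g·°F)

Since only a temperature interval is involved, the additive offset between the scales drops out.
A change of 1°F is a change of 5/9 K, so per °F the value is 0.37 × 5/9 = 0.206.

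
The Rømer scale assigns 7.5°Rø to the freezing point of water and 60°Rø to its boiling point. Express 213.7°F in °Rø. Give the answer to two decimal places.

60.50°Rø

First in Celsius: (213.7 - 32) × 5/9 = 100.9444°C.
Linearly onto the Rømer scale: 7.5 + (100.9444 / 100) × (60 - 7.5) = 60.50°Rø.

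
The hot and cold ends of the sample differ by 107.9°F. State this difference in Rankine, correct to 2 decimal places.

107.90°R

Fahrenheit and Rankine degrees are the same size, so the interval is unchanged: 107.90.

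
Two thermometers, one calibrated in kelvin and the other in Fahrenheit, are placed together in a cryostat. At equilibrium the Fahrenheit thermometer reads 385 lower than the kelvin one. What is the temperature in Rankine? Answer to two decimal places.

Let x be the kelvin reading; then the Fahrenheit reading is 1.8·x - 459.67.
(1.8·x - 459.67) - x = -385  ⇒  (0.8)·x = 74.67  ⇒  x = 93.3375 K.
In Celsius: 93.3375 - 273.15 = -179.8125°C.
In Rankine: -179.8125 × 1.8 + 491.67 = 168.01°R.

168.01°R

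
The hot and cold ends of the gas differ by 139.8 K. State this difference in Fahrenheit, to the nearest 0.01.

For a temperature interval the offset drops out; only the factor 1.8 applies.
139.8 × 1.8 = 251.64.

251.64°F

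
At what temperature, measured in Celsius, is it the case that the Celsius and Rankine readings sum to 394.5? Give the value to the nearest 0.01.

-34.70°C

Let C be the Celsius reading. The Rankine reading is R = 1.8·C + 491.67.
Require C + R = 394.5: (2.8)·C + 491.67 = 394.5.
C = (394.5 - 491.67) / (2.8) = -34.70.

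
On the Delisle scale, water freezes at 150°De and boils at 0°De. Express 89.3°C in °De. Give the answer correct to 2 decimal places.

16.05°De

Linearly onto the Delisle scale: 150 + (89.3000 / 100) × (0 - 150) = 16.05°De.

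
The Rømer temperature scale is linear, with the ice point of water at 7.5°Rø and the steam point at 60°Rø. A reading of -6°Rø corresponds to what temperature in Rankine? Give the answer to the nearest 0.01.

Linear interpolation between the fixed points: C = (-6 - 7.5) × 100 / (60 - 7.5) = -25.7143°C.
Then -25.7143 × 1.8 + 491.67 = 445.38°R.

445.38°R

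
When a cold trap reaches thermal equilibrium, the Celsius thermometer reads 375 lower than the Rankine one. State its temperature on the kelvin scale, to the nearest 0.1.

127.3 K

Let x be the Rankine reading; then the Celsius reading is 5/9·x - 273.15.
(5/9·x - 273.15) - x = -375  ⇒  (-4/9)·x = -101.85  ⇒  x = 229.1625°R.
In Celsius: (229.1625 - 491.67) × 5/9 = -145.8375°C.
In kelvin: -145.8375 + 273.15 = 127.3 K.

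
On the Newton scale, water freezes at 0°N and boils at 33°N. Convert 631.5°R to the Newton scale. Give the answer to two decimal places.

25.64°N

First in Celsius: (631.5 - 491.67) × 5/9 = 77.6833°C.
Linearly onto the Newton scale: 0 + (77.6833 / 100) × (33 - 0) = 25.64°N.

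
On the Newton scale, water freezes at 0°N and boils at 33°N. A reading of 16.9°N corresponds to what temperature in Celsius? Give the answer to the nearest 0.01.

51.21°C

Linear interpolation between the fixed points: C = (16.9 - 0) × 100 / (33 - 0) = 51.2121°C.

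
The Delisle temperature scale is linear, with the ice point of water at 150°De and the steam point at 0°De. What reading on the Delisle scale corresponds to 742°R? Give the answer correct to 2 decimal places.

First in Celsius: (742 - 491.67) × 5/9 = 139.0722°C.
Linearly onto the Delisle scale: 150 + (139.0722 / 100) × (0 - 150) = -58.61°De.

-58.61°De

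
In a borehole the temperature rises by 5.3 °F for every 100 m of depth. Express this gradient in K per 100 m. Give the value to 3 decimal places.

2.944 K/100 m

The quantity depends on a temperature interval, so only the ratio of degree sizes applies; the offset between the scales is irrelevant.
A change of 1°F is a change of 5/9 K, so 5.3 × 5/9 = 2.944.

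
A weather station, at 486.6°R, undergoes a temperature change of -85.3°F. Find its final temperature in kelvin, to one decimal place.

Initial temperature in Celsius: (486.6 - 491.67) × 5/9 = -2.8167°C.
The 85.3°F change is an interval, so only the factor 5/9 applies: -85.3 × 5/9 = -47.3889°C.
Final Celsius temperature: -2.8167 - 47.3889 = -50.2056°C.
In kelvin: -50.2056 + 273.15 = 222.9 K.

222.9 K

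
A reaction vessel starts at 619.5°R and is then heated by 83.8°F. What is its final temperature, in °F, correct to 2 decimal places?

243.63°F

Initial temperature in Celsius: (619.5 - 491.67) × 5/9 = 71.0167°C.
The 83.8°F change is an interval, so only the factor 5/9 applies: +83.8 × 5/9 = +46.5556°C.
Final Celsius temperature: 71.0167 + 46.5556 = 117.5722°C.
In Fahrenheit: 117.5722 × 1.8 + 32 = 243.63°F.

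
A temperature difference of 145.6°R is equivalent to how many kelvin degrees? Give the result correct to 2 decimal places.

80.89 K

For a temperature interval the offset drops out; only the factor 5/9 applies.
145.6 × 5/9 = 80.89.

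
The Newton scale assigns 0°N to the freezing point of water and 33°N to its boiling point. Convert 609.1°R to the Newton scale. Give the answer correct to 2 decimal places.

21.53°N

First in Celsius: (609.1 - 491.67) × 5/9 = 65.2389°C.
Linearly onto the Newton scale: 0 + (65.2389 / 100) × (33 - 0) = 21.53°N.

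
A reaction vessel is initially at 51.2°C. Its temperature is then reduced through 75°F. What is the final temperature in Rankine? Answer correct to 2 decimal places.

508.83°R

The 75°F change is an interval, so only the factor 5/9 applies: -75 × 5/9 = -41.6667°C.
Final Celsius temperature: 51.2000 - 41.6667 = 9.5333°C.
In Rankine: 9.5333 × 1.8 + 491.67 = 508.83°R.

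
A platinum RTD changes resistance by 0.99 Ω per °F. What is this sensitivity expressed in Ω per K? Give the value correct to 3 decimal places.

The quantity depends on a temperature interval, so only the ratio of degree sizes applies; the offset between the scales is irrelevant.
A change of 1 K is a change of 1.8°F, so per K the value is 0.99 × 1.8 = 1.782.

1.782 Ω per K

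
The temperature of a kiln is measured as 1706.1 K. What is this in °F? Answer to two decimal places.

In Celsius: 1706.1 - 273.15 = 1432.9500°C.
In Fahrenheit: 1432.9500 × 1.8 + 32 = 2611.31°F.

2611.31°F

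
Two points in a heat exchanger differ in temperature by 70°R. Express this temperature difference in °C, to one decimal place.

Only the scale ratio 5/9 matters for a change in temperature.
70 × 5/9 = 38.9.

38.9°C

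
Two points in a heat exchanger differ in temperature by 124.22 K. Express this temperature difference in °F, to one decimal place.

223.6°F

For a temperature interval the offset drops out; only the factor 1.8 applies.
124.22 × 1.8 = 223.6.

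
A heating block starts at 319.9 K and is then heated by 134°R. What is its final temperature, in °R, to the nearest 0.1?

Initial temperature in Celsius: 319.9 - 273.15 = 46.7500°C.
The 134°R change is an interval, so only the factor 5/9 applies: +134 × 5/9 = +74.4444°C.
Final Celsius temperature: 46.7500 + 74.4444 = 121.1944°C.
In Rankine: 121.1944 × 1.8 + 491.67 = 709.8°R.

709.8°R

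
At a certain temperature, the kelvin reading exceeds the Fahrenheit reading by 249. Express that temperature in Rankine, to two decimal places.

474.01°R

Let x be the Fahrenheit reading; then the kelvin reading is 5/9·x + 255.372.
(5/9·x + 255.372) - x = 249  ⇒  (-4/9)·x = -6.37222  ⇒  x = 14.3375°F.
In Celsius: (14.3375 - 32) × 5/9 = -9.8125°C.
In Rankine: -9.8125 × 1.8 + 491.67 = 474.01°R.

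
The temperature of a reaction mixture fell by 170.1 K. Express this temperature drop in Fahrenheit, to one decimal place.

An interval of 1 K corresponds to 1.8°F.
170.1 × 1.8 = 306.2.

306.2°F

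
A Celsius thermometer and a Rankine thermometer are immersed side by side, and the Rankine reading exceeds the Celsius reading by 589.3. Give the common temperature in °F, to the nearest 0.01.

Let x be the Celsius reading; then the Rankine reading is 1.8·x + 491.67.
(1.8·x + 491.67) - x = 589.3  ⇒  (0.8)·x = 97.63  ⇒  x = 122.0375°C.
In Fahrenheit: 122.0375 × 1.8 + 32 = 251.67°F.

251.67°F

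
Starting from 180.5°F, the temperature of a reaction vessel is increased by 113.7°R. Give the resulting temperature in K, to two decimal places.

Initial temperature in Celsius: (180.5 - 32) × 5/9 = 82.5000°C.
The 113.7°R change is an interval, so only the factor 5/9 applies: +113.7 × 5/9 = +63.1667°C.
Final Celsius temperature: 82.5000 + 63.1667 = 145.6667°C.
In kelvin: 145.6667 + 273.15 = 418.82 K.

418.82 K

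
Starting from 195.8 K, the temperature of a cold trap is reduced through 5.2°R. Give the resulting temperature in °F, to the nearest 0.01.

Initial temperature in Celsius: 195.8 - 273.15 = -77.3500°C.
The 5.2°R change is an interval, so only the factor 5/9 applies: -5.2 × 5/9 = -2.8889°C.
Final Celsius temperature: -77.3500 - 2.8889 = -80.2389°C.
In Fahrenheit: -80.2389 × 1.8 + 32 = -112.43°F.

-112.43°F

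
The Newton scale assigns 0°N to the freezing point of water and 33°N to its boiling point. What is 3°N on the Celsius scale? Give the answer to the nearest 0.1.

Linear interpolation between the fixed points: C = (3 - 0) × 100 / (33 - 0) = 9.0909°C.

9.1°C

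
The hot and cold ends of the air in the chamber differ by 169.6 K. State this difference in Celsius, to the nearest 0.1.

Kelvin and Celsius degrees are the same size, so the interval is unchanged: 169.6.

169.6°C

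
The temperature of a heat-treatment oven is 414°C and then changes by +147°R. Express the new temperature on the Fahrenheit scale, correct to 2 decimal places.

924.20°F

The 147°R change is an interval, so only the factor 5/9 applies: +147 × 5/9 = +81.6667°C.
Final Celsius temperature: 414.0000 + 81.6667 = 495.6667°C.
In Fahrenheit: 495.6667 × 1.8 + 32 = 924.20°F.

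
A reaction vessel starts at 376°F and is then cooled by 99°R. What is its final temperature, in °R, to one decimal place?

736.7°R

Initial temperature in Celsius: (376 - 32) × 5/9 = 191.1111°C.
The 99°R change is an interval, so only the factor 5/9 applies: -99 × 5/9 = -55.0000°C.
Final Celsius temperature: 191.1111 - 55.0000 = 136.1111°C.
In Rankine: 136.1111 × 1.8 + 491.67 = 736.7°R.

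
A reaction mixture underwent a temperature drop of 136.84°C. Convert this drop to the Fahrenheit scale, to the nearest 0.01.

246.31°F

For a temperature interval the offset drops out; only the factor 1.8 applies.
136.84 × 1.8 = 246.31.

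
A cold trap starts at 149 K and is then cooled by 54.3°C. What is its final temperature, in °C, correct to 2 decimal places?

-178.45°C

Initial temperature in Celsius: 149 - 273.15 = -124.1500°C.
Final Celsius temperature: -124.1500 - 54.3000 = -178.4500°C.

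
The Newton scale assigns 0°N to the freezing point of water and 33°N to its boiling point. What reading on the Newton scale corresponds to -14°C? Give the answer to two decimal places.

-4.62°N

Linearly onto the Newton scale: 0 + (-14.0000 / 100) × (33 - 0) = -4.62°N.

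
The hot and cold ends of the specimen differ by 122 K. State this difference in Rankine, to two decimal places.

219.60°R

An interval of 1 K corresponds to 1.8°R.
122 × 1.8 = 219.60.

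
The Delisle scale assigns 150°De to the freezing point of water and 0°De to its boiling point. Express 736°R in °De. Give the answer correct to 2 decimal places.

First in Celsius: (736 - 491.67) × 5/9 = 135.7389°C.
Linearly onto the Delisle scale: 150 + (135.7389 / 100) × (0 - 150) = -53.61°De.

-53.61°De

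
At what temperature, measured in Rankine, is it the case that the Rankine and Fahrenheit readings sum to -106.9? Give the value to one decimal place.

Let R be the Rankine reading. The Fahrenheit reading is F = 1·R - 459.67.
Require R + F = -106.9: (2)·R - 459.67 = -106.9.
R = (-106.9 + 459.67) / (2) = 176.4.

176.4°R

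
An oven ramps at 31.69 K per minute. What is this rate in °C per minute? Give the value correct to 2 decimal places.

31.69 °C/minute

Since only a temperature interval is involved, the additive offset between the scales drops out.
A change of 1 K is a change of 1°C, so 31.69 × 1 = 31.69.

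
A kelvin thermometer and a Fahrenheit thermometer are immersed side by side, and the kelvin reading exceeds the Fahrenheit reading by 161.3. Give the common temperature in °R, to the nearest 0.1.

Let x be the kelvin reading; then the Fahrenheit reading is 1.8·x - 459.67.
(1.8·x - 459.67) - x = -161.3  ⇒  (0.8)·x = 298.37  ⇒  x = 372.9625 K.
In Celsius: 372.9625 - 273.15 = 99.8125°C.
In Rankine: 99.8125 × 1.8 + 491.67 = 671.3°R.

671.3°R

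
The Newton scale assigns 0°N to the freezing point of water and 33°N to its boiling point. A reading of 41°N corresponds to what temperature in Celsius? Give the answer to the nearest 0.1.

124.2°C

Linear interpolation between the fixed points: C = (41 - 0) × 100 / (33 - 0) = 124.2424°C.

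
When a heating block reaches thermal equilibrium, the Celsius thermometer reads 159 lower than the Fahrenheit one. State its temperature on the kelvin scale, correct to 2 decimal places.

431.90 K

Let x be the Fahrenheit reading; then the Celsius reading is 5/9·x - 17.7778.
(5/9·x - 17.7778) - x = -159  ⇒  (-4/9)·x = -141.222  ⇒  x = 317.7500°F.
In Celsius: (317.75 - 32) × 5/9 = 158.7500°C.
In kelvin: 158.7500 + 273.15 = 431.90 K.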